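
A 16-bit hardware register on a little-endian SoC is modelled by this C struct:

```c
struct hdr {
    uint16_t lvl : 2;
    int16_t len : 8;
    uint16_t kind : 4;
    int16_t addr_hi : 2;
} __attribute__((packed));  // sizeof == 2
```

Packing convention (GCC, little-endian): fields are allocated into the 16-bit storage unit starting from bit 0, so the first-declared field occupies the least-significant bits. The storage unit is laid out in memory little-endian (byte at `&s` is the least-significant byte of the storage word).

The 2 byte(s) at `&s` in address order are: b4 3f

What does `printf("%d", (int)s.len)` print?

[0]=0xb4 [1]=0x3f (little-endian) → word 0x3fb4
lvl:2 @ bit 0 → (0x3fb4>>0)&0x3 = 0x0
len:8 @ bit 2 → (0x3fb4>>2)&0xff = 0xed  ←
kind:4 @ bit 10 → (0x3fb4>>10)&0xf = 0xf
addr_hi:2 @ bit 14 → (0x3fb4>>14)&0x3 = 0x0
len signed 8b, MSB=1: 237 - 256 = -19

-19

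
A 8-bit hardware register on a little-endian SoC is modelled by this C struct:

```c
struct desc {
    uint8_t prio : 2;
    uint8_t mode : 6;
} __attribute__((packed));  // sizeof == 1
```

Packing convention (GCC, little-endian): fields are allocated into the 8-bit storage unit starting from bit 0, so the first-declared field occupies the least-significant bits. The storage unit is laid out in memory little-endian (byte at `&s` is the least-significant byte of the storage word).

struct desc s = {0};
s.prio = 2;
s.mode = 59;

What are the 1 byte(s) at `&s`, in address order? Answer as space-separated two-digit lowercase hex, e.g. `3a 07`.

[0+:2] prio=2 & 0x3 = 0x2; word=0x02
[2+:6] mode=59 & 0x3f = 0x3b; word=0xee
word = 0xee → little-endian bytes:
  [0]=0xee

ee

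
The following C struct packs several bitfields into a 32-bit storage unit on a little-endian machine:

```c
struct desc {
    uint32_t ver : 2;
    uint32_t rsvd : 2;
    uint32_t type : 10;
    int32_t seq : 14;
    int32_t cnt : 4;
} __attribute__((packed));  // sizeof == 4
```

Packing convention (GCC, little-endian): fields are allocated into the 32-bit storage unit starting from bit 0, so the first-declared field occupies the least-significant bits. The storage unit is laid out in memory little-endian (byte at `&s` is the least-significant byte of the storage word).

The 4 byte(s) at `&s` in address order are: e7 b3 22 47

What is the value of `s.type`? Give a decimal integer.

[0]=0xe7 [1]=0xb3 [2]=0x22 [3]=0x47 (little-endian) → word 0x4722b3e7
ver:2 @ bit 0 → (0x4722b3e7>>0)&0x3 = 0x3
rsvd:2 @ bit 2 → (0x4722b3e7>>2)&0x3 = 0x1
type:10 @ bit 4 → (0x4722b3e7>>4)&0x3ff = 0x33e  ←
seq:14 @ bit 14 → (0x4722b3e7>>14)&0x3fff = 0x1c8a
cnt:4 @ bit 28 → (0x4722b3e7>>28)&0xf = 0x4

830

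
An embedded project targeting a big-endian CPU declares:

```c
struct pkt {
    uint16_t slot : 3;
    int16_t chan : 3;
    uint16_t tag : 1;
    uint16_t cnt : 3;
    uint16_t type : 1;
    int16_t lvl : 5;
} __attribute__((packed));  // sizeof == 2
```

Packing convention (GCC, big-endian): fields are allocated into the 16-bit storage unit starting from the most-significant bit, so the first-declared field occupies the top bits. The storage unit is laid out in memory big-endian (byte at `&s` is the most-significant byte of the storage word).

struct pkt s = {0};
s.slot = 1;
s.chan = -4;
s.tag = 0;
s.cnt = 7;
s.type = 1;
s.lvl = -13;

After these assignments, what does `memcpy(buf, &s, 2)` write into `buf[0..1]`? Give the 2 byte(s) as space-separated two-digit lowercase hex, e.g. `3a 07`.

31 f3

slot:3 = 1 → 0x1 << 13 → word 0x2000
chan:3 = -4 → 0x4 << 10 → word 0x3000
tag:1 = 0 → 0x0 << 9 → word 0x3000
cnt:3 = 7 → 0x7 << 6 → word 0x31c0
type:1 = 1 → 0x1 << 5 → word 0x31e0
lvl:5 = -13 → 0x13 << 0 → word 0x31f3
word = 0x31f3 → big-endian bytes:
  [0]=0x31  [1]=0xf3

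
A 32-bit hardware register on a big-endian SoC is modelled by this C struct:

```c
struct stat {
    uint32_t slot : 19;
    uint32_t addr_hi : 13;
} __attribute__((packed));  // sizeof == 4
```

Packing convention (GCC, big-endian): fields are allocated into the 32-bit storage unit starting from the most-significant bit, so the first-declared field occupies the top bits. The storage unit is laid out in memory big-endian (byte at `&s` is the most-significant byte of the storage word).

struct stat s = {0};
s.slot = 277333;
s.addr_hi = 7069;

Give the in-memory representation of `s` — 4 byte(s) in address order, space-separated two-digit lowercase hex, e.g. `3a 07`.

87 6a bb 9d

slot:19 = 277333 → 0x43b55 << 13 → word 0x876aa000
addr_hi:13 = 7069 → 0x1b9d << 0 → word 0x876abb9d
word = 0x876abb9d → big-endian bytes:
  [0]=0x87  [1]=0x6a  [2]=0xbb  [3]=0x9d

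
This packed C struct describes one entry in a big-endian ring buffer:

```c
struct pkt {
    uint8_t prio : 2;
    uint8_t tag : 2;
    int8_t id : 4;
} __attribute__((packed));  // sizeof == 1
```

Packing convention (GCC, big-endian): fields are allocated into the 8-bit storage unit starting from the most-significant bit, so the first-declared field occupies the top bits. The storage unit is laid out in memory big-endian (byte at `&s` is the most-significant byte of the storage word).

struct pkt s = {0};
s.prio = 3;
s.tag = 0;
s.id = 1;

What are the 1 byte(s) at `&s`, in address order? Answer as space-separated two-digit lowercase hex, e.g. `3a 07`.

c1

prio (2b) val=3 bits=0x3 at bit 6: 0xc0
tag (2b) val=0 bits=0x0 at bit 4: 0xc0
id (4b) val=1 bits=0x1 at bit 0: 0xc1
word = 0xc1 → big-endian bytes:
  [0]=0xc1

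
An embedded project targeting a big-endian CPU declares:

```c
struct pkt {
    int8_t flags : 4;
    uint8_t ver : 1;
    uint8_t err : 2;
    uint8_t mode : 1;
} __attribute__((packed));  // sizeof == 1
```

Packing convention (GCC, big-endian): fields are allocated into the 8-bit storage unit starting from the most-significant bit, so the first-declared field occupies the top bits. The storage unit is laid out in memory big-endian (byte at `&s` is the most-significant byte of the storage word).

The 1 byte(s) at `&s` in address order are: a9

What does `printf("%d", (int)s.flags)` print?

[0]=0xa9 (big-endian) → word 0xa9
flags:4 @ bit 4 → (0xa9>>4)&0xf = 0xa  ←
ver:1 @ bit 3 → (0xa9>>3)&0x1 = 0x1
err:2 @ bit 1 → (0xa9>>1)&0x3 = 0x0
mode:1 @ bit 0 → (0xa9>>0)&0x1 = 0x1
flags signed 4b, MSB=1: 10 - 16 = -6

-6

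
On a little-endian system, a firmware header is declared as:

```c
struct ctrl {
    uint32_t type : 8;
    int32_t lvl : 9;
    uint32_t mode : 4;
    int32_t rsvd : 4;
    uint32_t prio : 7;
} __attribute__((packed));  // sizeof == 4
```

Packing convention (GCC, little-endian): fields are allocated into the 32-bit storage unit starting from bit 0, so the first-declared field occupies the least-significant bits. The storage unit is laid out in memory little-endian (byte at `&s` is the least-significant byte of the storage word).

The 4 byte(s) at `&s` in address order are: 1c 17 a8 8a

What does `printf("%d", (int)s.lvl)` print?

23

[0]=0x1c [1]=0x17 [2]=0xa8 [3]=0x8a (little-endian) → word 0x8aa8171c
type:8 @ bit 0 → (0x8aa8171c>>0)&0xff = 0x1c
lvl:9 @ bit 8 → (0x8aa8171c>>8)&0x1ff = 0x17  ←
mode:4 @ bit 17 → (0x8aa8171c>>17)&0xf = 0x4
rsvd:4 @ bit 21 → (0x8aa8171c>>21)&0xf = 0x5
prio:7 @ bit 25 → (0x8aa8171c>>25)&0x7f = 0x45
lvl signed 9b, MSB=0: value = 23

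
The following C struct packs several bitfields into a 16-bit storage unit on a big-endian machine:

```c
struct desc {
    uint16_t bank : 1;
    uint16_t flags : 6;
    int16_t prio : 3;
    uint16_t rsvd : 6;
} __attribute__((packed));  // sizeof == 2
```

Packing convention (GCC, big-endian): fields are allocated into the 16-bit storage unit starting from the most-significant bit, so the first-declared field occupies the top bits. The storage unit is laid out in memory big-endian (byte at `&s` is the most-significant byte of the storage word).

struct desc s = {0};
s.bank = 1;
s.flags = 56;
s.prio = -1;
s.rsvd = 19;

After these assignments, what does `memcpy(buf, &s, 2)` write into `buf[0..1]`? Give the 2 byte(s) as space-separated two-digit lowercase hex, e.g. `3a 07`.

bank (1b) val=1 bits=0x1 at bit 15: 0x8000
flags (6b) val=56 bits=0x38 at bit 9: 0xf000
prio (3b) val=-1 bits=0x7 at bit 6: 0xf1c0
rsvd (6b) val=19 bits=0x13 at bit 0: 0xf1d3
word = 0xf1d3 → big-endian bytes:
  [0]=0xf1  [1]=0xd3

f1 d3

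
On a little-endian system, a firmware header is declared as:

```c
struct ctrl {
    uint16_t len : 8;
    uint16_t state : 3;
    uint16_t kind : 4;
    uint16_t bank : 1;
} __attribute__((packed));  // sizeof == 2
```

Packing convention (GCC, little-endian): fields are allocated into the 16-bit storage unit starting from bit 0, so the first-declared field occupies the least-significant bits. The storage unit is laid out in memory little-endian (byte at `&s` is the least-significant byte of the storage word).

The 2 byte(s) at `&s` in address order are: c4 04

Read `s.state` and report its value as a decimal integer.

[0]=0xc4 [1]=0x04 (little-endian) → word 0x04c4
len [0+:8] = (word>>0) & 0xff = 196
state [8+:3] = (word>>8) & 0x7 = 4  ←
kind [11+:4] = (word>>11) & 0xf = 0
bank [15+:1] = (word>>15) & 0x1 = 0

4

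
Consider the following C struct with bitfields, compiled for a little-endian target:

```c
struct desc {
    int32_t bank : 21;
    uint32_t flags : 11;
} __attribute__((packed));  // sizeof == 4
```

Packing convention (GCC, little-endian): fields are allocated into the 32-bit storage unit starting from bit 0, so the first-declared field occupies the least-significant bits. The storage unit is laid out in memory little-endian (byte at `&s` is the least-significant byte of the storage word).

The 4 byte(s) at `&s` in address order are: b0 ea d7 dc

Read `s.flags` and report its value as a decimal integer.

[0]=0xb0 [1]=0xea [2]=0xd7 [3]=0xdc (little-endian) → word 0xdcd7eab0
bank:21 @ bit 0 → (0xdcd7eab0>>0)&0x1fffff = 0x17eab0
flags:11 @ bit 21 → (0xdcd7eab0>>21)&0x7ff = 0x6e6  ←

1766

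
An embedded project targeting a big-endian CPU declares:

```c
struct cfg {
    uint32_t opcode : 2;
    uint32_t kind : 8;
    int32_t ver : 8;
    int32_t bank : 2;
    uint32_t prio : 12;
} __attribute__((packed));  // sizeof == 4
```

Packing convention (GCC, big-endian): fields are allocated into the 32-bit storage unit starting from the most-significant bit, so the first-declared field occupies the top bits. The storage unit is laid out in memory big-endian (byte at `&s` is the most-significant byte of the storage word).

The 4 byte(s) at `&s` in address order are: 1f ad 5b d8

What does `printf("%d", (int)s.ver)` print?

-75

[0]=0x1f [1]=0xad [2]=0x5b [3]=0xd8 (big-endian) → word 0x1fad5bd8
opcode:2 @ bit 30 → (0x1fad5bd8>>30)&0x3 = 0x0
kind:8 @ bit 22 → (0x1fad5bd8>>22)&0xff = 0x7e
ver:8 @ bit 14 → (0x1fad5bd8>>14)&0xff = 0xb5  ←
bank:2 @ bit 12 → (0x1fad5bd8>>12)&0x3 = 0x1
prio:12 @ bit 0 → (0x1fad5bd8>>0)&0xfff = 0xbd8
ver signed 8b, MSB=1: 181 - 256 = -75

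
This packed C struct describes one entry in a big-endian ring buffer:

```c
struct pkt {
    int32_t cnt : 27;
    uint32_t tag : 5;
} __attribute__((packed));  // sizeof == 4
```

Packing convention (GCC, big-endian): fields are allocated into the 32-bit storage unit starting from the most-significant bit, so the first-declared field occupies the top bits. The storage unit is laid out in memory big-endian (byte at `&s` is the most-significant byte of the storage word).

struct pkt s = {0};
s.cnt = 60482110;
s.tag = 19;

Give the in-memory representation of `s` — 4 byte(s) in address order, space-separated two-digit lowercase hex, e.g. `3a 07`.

73 5c 47 d3

cnt:27 = 60482110 → 0x39ae23e << 5 → word 0x735c47c0
tag:5 = 19 → 0x13 << 0 → word 0x735c47d3
word = 0x735c47d3 → big-endian bytes:
  [0]=0x73  [1]=0x5c  [2]=0x47  [3]=0xd3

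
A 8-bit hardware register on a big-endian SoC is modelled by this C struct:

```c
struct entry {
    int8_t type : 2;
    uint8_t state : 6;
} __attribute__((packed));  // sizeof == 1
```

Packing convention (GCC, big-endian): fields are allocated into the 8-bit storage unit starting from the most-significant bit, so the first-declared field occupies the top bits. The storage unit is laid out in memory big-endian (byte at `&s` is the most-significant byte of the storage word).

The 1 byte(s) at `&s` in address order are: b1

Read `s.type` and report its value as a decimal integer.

-2

[0]=0xb1 (big-endian) → word 0xb1
type [6+:2] = (word>>6) & 0x3 = 2  ←
state [0+:6] = (word>>0) & 0x3f = 49
type signed 2b, MSB=1: 2 - 4 = -2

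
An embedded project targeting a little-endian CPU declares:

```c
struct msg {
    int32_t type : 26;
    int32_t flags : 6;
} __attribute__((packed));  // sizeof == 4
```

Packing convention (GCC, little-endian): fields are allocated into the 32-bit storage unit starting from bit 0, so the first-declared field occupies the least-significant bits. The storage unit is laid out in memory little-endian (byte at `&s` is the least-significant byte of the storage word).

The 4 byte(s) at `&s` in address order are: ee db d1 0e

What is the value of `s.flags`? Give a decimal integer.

[0]=0xee [1]=0xdb [2]=0xd1 [3]=0x0e (little-endian) → word 0x0ed1dbee
type [0+:26] = (word>>0) & 0x3ffffff = 47307758
flags [26+:6] = (word>>26) & 0x3f = 3  ←
flags signed 6b, MSB=0: value = 3

3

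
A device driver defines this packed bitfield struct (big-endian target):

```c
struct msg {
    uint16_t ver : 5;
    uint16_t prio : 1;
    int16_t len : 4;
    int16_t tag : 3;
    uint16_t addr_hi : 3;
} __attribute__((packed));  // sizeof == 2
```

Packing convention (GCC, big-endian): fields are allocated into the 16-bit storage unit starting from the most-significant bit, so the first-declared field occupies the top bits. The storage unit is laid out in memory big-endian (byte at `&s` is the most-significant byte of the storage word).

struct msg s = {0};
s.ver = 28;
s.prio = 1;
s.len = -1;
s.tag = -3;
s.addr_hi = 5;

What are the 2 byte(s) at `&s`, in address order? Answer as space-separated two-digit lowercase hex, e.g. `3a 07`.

ver:5 = 28 → 0x1c << 11 → word 0xe000
prio:1 = 1 → 0x1 << 10 → word 0xe400
len:4 = -1 → 0xf << 6 → word 0xe7c0
tag:3 = -3 → 0x5 << 3 → word 0xe7e8
addr_hi:3 = 5 → 0x5 << 0 → word 0xe7ed
word = 0xe7ed → big-endian bytes:
  [0]=0xe7  [1]=0xed

e7 ed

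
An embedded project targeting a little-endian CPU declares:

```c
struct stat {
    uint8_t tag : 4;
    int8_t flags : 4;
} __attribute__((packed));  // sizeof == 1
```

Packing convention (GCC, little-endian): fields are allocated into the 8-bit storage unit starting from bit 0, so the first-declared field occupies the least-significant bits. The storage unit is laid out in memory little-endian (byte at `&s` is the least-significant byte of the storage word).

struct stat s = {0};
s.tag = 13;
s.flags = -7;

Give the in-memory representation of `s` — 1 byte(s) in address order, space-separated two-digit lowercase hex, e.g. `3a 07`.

9d

tag:4 = 13 → 0xd << 0 → word 0x0d
flags:4 = -7 → 0x9 << 4 → word 0x9d
word = 0x9d → little-endian bytes:
  [0]=0x9d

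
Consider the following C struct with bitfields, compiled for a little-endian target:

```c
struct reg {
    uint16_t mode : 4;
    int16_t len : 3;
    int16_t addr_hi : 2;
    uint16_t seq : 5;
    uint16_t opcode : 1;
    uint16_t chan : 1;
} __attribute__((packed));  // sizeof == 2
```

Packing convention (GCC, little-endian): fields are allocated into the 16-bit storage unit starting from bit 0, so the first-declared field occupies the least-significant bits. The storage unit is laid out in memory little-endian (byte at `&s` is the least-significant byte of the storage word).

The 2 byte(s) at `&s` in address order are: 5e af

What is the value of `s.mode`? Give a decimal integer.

14

[0]=0x5e [1]=0xaf (little-endian) → word 0xaf5e
mode:4 @ bit 0 → (0xaf5e>>0)&0xf = 0xe  ←
len:3 @ bit 4 → (0xaf5e>>4)&0x7 = 0x5
addr_hi:2 @ bit 7 → (0xaf5e>>7)&0x3 = 0x2
seq:5 @ bit 9 → (0xaf5e>>9)&0x1f = 0x17
opcode:1 @ bit 14 → (0xaf5e>>14)&0x1 = 0x0
chan:1 @ bit 15 → (0xaf5e>>15)&0x1 = 0x1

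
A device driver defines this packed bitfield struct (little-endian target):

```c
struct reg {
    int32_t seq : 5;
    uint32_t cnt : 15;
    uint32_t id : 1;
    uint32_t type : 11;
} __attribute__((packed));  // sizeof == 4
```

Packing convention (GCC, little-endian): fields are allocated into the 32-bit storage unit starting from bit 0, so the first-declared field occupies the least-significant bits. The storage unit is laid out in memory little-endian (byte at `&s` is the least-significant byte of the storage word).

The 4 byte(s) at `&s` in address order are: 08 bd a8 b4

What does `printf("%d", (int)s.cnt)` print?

[0]=0x08 [1]=0xbd [2]=0xa8 [3]=0xb4 (little-endian) → word 0xb4a8bd08
seq:5 @ bit 0 → (0xb4a8bd08>>0)&0x1f = 0x8
cnt:15 @ bit 5 → (0xb4a8bd08>>5)&0x7fff = 0x45e8  ←
id:1 @ bit 20 → (0xb4a8bd08>>20)&0x1 = 0x0
type:11 @ bit 21 → (0xb4a8bd08>>21)&0x7ff = 0x5a5

17896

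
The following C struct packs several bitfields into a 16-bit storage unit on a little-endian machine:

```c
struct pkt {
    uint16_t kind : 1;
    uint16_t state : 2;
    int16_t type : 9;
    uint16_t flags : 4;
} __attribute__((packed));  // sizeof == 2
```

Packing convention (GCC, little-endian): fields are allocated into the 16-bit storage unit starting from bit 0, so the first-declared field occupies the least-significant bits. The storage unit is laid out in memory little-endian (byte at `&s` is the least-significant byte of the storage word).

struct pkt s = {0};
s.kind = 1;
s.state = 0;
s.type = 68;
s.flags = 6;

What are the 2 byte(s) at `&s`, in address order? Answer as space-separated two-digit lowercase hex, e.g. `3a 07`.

kind (1b) val=1 bits=0x1 at bit 0: 0x0001
state (2b) val=0 bits=0x0 at bit 1: 0x0001
type (9b) val=68 bits=0x44 at bit 3: 0x0221
flags (4b) val=6 bits=0x6 at bit 12: 0x6221
word = 0x6221 → little-endian bytes:
  [0]=0x21  [1]=0x62

21 62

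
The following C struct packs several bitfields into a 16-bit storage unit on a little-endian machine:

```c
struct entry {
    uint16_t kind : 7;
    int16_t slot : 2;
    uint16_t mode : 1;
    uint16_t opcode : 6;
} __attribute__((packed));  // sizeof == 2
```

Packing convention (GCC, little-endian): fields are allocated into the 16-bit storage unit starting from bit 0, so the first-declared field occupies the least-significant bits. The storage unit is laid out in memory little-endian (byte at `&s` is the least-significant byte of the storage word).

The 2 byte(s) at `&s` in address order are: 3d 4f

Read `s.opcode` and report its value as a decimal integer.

[0]=0x3d [1]=0x4f (little-endian) → word 0x4f3d
kind:7 @ bit 0 → (0x4f3d>>0)&0x7f = 0x3d
slot:2 @ bit 7 → (0x4f3d>>7)&0x3 = 0x2
mode:1 @ bit 9 → (0x4f3d>>9)&0x1 = 0x1
opcode:6 @ bit 10 → (0x4f3d>>10)&0x3f = 0x13  ←

19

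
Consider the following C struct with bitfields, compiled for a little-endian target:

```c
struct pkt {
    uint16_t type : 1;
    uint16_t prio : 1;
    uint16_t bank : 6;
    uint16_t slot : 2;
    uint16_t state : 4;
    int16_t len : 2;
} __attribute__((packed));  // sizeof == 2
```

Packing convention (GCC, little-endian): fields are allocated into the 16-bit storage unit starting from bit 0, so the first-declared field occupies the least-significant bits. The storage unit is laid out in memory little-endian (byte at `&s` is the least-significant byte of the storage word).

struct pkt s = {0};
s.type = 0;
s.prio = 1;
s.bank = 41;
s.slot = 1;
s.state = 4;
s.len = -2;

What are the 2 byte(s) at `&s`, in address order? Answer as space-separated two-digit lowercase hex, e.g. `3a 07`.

a6 91

type:1 = 0 → 0x0 << 0 → word 0x0000
prio:1 = 1 → 0x1 << 1 → word 0x0002
bank:6 = 41 → 0x29 << 2 → word 0x00a6
slot:2 = 1 → 0x1 << 8 → word 0x01a6
state:4 = 4 → 0x4 << 10 → word 0x11a6
len:2 = -2 → 0x2 << 14 → word 0x91a6
word = 0x91a6 → little-endian bytes:
  [0]=0xa6  [1]=0x91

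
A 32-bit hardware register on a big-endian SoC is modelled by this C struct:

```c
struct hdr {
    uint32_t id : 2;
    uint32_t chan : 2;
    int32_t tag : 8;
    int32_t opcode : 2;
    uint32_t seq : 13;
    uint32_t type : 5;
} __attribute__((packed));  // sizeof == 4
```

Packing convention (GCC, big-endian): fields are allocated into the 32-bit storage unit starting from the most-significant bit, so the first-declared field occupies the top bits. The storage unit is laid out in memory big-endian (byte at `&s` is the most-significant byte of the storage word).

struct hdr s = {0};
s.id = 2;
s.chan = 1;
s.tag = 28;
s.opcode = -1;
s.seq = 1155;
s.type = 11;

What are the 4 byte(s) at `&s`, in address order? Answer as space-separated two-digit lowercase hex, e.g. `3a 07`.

id (2b) val=2 bits=0x2 at bit 30: 0x80000000
chan (2b) val=1 bits=0x1 at bit 28: 0x90000000
tag (8b) val=28 bits=0x1c at bit 20: 0x91c00000
opcode (2b) val=-1 bits=0x3 at bit 18: 0x91cc0000
seq (13b) val=1155 bits=0x483 at bit 5: 0x91cc9060
type (5b) val=11 bits=0xb at bit 0: 0x91cc906b
word = 0x91cc906b → big-endian bytes:
  [0]=0x91  [1]=0xcc  [2]=0x90  [3]=0x6b

91 cc 90 6b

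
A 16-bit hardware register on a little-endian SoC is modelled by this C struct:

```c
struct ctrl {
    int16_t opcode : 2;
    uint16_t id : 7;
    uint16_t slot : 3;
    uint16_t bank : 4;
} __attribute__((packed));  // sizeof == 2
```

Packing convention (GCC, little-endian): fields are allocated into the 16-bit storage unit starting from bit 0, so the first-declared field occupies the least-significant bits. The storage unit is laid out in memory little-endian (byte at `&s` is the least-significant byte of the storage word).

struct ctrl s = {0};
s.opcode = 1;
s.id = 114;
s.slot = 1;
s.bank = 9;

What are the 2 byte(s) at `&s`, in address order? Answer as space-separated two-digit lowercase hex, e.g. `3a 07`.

c9 93

[0+:2] opcode=1 & 0x3 = 0x1; word=0x0001
[2+:7] id=114 & 0x7f = 0x72; word=0x01c9
[9+:3] slot=1 & 0x7 = 0x1; word=0x03c9
[12+:4] bank=9 & 0xf = 0x9; word=0x93c9
word = 0x93c9 → little-endian bytes:
  [0]=0xc9  [1]=0x93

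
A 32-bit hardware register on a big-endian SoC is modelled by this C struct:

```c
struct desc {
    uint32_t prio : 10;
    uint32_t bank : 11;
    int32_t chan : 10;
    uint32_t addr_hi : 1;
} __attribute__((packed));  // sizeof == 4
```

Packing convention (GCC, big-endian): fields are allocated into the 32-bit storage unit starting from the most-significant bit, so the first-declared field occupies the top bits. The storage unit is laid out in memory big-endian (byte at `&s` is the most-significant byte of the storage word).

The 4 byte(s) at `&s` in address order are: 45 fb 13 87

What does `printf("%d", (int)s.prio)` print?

[0]=0x45 [1]=0xfb [2]=0x13 [3]=0x87 (big-endian) → word 0x45fb1387
prio:10 @ bit 22 → (0x45fb1387>>22)&0x3ff = 0x117  ←
bank:11 @ bit 11 → (0x45fb1387>>11)&0x7ff = 0x762
chan:10 @ bit 1 → (0x45fb1387>>1)&0x3ff = 0x1c3
addr_hi:1 @ bit 0 → (0x45fb1387>>0)&0x1 = 0x1

279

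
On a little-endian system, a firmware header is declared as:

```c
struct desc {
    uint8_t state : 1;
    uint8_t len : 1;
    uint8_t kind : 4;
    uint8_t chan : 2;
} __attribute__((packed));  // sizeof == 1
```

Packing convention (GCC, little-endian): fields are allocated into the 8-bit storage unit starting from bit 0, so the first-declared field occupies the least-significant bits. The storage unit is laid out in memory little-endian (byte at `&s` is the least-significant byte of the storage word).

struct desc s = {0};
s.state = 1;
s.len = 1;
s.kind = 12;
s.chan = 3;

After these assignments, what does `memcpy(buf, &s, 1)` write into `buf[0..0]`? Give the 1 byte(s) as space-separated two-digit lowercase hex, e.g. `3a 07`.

f3

[0+:1] state=1 & 0x1 = 0x1; word=0x01
[1+:1] len=1 & 0x1 = 0x1; word=0x03
[2+:4] kind=12 & 0xf = 0xc; word=0x33
[6+:2] chan=3 & 0x3 = 0x3; word=0xf3
word = 0xf3 → little-endian bytes:
  [0]=0xf3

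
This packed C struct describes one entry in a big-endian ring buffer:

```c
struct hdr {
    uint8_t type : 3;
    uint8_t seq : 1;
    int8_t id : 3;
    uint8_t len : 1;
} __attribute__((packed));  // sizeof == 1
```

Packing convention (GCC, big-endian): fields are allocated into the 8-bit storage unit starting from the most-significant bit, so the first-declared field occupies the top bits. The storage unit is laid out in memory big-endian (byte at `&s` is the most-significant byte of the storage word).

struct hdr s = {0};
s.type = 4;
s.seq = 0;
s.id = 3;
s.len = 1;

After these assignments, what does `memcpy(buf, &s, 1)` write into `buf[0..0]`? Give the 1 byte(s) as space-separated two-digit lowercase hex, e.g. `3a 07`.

type:3 = 4 → 0x4 << 5 → word 0x80
seq:1 = 0 → 0x0 << 4 → word 0x80
id:3 = 3 → 0x3 << 1 → word 0x86
len:1 = 1 → 0x1 << 0 → word 0x87
word = 0x87 → big-endian bytes:
  [0]=0x87

87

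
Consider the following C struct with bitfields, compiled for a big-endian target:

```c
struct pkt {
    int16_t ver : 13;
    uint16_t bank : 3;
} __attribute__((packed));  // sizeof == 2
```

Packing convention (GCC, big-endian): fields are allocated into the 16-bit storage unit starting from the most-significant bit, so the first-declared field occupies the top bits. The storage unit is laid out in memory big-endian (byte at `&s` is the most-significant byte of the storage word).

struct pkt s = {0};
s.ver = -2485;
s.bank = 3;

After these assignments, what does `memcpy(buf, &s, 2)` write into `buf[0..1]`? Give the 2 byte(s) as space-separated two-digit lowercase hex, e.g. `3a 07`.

b2 5b

ver (13b) val=-2485 bits=0x164b at bit 3: 0xb258
bank (3b) val=3 bits=0x3 at bit 0: 0xb25b
word = 0xb25b → big-endian bytes:
  [0]=0xb2  [1]=0x5b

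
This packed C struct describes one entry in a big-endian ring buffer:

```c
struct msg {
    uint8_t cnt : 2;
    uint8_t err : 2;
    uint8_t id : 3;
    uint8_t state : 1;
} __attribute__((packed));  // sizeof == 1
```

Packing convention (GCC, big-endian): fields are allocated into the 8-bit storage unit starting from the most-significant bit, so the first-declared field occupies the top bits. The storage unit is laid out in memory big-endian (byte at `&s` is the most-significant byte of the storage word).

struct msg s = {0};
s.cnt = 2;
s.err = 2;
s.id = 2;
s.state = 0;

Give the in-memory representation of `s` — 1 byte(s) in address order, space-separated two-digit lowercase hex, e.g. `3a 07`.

cnt:2 = 2 → 0x2 << 6 → word 0x80
err:2 = 2 → 0x2 << 4 → word 0xa0
id:3 = 2 → 0x2 << 1 → word 0xa4
state:1 = 0 → 0x0 << 0 → word 0xa4
word = 0xa4 → big-endian bytes:
  [0]=0xa4

a4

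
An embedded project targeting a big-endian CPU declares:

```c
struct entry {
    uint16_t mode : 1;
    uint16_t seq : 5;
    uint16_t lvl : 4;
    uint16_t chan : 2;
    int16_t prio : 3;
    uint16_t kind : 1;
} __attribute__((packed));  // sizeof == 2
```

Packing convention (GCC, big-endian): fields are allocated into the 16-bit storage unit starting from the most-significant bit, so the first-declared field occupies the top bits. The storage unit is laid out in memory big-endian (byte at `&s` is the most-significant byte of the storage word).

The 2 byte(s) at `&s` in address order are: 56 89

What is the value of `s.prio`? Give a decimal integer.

-4

[0]=0x56 [1]=0x89 (big-endian) → word 0x5689
mode:1 @ bit 15 → (0x5689>>15)&0x1 = 0x0
seq:5 @ bit 10 → (0x5689>>10)&0x1f = 0x15
lvl:4 @ bit 6 → (0x5689>>6)&0xf = 0xa
chan:2 @ bit 4 → (0x5689>>4)&0x3 = 0x0
prio:3 @ bit 1 → (0x5689>>1)&0x7 = 0x4  ←
kind:1 @ bit 0 → (0x5689>>0)&0x1 = 0x1
prio signed 3b, MSB=1: 4 - 8 = -4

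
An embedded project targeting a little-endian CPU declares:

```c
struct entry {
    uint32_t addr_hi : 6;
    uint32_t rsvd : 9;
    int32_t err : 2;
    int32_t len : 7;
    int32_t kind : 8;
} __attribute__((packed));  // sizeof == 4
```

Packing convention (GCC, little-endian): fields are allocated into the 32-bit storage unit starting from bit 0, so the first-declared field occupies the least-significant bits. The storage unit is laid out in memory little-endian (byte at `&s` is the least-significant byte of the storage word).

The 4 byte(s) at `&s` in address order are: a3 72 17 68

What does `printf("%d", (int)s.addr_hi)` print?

35

[0]=0xa3 [1]=0x72 [2]=0x17 [3]=0x68 (little-endian) → word 0x681772a3
addr_hi [0+:6] = (word>>0) & 0x3f = 35  ←
rsvd [6+:9] = (word>>6) & 0x1ff = 458
err [15+:2] = (word>>15) & 0x3 = 2
len [17+:7] = (word>>17) & 0x7f = 11
kind [24+:8] = (word>>24) & 0xff = 104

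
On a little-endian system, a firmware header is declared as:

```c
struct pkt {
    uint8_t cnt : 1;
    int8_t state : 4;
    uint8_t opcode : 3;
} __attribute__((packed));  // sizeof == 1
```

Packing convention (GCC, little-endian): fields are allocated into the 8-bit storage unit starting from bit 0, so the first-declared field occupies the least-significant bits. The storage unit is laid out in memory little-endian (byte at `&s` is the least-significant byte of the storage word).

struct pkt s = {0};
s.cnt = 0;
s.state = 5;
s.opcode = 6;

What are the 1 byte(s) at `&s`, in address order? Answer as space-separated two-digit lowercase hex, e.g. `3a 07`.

[0+:1] cnt=0 & 0x1 = 0x0; word=0x00
[1+:4] state=5 & 0xf = 0x5; word=0x0a
[5+:3] opcode=6 & 0x7 = 0x6; word=0xca
word = 0xca → little-endian bytes:
  [0]=0xca

ca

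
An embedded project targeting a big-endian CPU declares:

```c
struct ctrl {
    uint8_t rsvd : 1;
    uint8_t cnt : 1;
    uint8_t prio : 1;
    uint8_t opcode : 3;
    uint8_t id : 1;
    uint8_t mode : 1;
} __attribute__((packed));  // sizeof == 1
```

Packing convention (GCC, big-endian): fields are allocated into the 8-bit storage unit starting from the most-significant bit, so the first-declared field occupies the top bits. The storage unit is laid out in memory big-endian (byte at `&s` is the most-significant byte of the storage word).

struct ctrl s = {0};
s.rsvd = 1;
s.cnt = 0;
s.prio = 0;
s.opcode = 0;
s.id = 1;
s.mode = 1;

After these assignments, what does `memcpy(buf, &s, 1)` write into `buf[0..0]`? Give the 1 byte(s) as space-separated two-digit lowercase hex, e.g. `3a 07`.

83

rsvd:1 = 1 → 0x1 << 7 → word 0x80
cnt:1 = 0 → 0x0 << 6 → word 0x80
prio:1 = 0 → 0x0 << 5 → word 0x80
opcode:3 = 0 → 0x0 << 2 → word 0x80
id:1 = 1 → 0x1 << 1 → word 0x82
mode:1 = 1 → 0x1 << 0 → word 0x83
word = 0x83 → big-endian bytes:
  [0]=0x83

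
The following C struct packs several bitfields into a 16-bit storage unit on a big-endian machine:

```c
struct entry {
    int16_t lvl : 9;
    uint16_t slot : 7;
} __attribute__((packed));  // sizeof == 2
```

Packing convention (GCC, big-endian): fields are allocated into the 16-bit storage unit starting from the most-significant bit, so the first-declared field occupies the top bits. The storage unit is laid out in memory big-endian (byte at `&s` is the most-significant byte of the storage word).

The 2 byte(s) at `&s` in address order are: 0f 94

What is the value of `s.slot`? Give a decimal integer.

[0]=0x0f [1]=0x94 (big-endian) → word 0x0f94
lvl:9 @ bit 7 → (0x0f94>>7)&0x1ff = 0x1f
slot:7 @ bit 0 → (0x0f94>>0)&0x7f = 0x14  ←

20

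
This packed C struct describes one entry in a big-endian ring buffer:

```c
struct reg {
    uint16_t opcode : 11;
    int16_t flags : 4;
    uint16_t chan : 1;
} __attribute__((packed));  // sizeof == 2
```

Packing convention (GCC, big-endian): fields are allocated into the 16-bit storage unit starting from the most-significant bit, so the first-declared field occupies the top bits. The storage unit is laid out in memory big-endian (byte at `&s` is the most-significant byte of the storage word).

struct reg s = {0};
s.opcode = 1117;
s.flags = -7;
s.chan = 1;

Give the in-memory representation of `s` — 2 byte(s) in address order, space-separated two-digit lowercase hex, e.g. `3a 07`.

[5+:11] opcode=1117 & 0x7ff = 0x45d; word=0x8ba0
[1+:4] flags=-7 & 0xf = 0x9; word=0x8bb2
[0+:1] chan=1 & 0x1 = 0x1; word=0x8bb3
word = 0x8bb3 → big-endian bytes:
  [0]=0x8b  [1]=0xb3

8b b3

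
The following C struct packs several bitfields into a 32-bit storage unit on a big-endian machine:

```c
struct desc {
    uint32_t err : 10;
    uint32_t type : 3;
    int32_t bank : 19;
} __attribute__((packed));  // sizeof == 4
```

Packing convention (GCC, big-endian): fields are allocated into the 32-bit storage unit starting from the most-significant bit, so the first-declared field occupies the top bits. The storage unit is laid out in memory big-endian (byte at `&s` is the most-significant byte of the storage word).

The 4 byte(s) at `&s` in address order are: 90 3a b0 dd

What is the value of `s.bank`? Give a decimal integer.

176349

[0]=0x90 [1]=0x3a [2]=0xb0 [3]=0xdd (big-endian) → word 0x903ab0dd
err [22+:10] = (word>>22) & 0x3ff = 576
type [19+:3] = (word>>19) & 0x7 = 7
bank [0+:19] = (word>>0) & 0x7ffff = 176349  ←
bank signed 19b, MSB=0: value = 176349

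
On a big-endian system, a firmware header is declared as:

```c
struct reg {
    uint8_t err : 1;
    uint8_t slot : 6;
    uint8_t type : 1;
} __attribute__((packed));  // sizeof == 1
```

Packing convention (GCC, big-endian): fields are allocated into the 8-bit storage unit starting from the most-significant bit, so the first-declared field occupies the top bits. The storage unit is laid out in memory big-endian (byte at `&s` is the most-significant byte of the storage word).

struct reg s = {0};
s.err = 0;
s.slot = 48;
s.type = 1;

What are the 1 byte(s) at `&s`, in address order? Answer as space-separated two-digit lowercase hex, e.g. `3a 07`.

61

err:1 = 0 → 0x0 << 7 → word 0x00
slot:6 = 48 → 0x30 << 1 → word 0x60
type:1 = 1 → 0x1 << 0 → word 0x61
word = 0x61 → big-endian bytes:
  [0]=0x61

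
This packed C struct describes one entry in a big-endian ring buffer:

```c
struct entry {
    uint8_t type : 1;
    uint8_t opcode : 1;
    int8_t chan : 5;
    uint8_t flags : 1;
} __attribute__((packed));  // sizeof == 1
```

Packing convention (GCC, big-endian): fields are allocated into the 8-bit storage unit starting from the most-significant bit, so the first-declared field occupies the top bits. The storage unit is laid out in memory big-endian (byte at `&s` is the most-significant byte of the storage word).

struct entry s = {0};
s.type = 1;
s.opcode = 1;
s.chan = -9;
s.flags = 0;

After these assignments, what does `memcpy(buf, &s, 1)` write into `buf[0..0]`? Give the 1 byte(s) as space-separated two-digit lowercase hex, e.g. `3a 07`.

type:1 = 1 → 0x1 << 7 → word 0x80
opcode:1 = 1 → 0x1 << 6 → word 0xc0
chan:5 = -9 → 0x17 << 1 → word 0xee
flags:1 = 0 → 0x0 << 0 → word 0xee
word = 0xee → big-endian bytes:
  [0]=0xee

ee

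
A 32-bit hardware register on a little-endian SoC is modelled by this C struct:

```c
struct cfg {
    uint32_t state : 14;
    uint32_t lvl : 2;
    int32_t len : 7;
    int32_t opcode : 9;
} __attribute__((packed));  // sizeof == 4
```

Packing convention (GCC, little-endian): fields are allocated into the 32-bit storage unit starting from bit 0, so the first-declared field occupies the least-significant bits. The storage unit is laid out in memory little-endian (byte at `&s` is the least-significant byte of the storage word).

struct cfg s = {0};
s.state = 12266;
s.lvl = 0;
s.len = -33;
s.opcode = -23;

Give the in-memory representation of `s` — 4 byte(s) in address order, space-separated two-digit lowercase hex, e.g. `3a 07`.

ea 2f df f4

state (14b) val=12266 bits=0x2fea at bit 0: 0x00002fea
lvl (2b) val=0 bits=0x0 at bit 14: 0x00002fea
len (7b) val=-33 bits=0x5f at bit 16: 0x005f2fea
opcode (9b) val=-23 bits=0x1e9 at bit 23: 0xf4df2fea
word = 0xf4df2fea → little-endian bytes:
  [0]=0xea  [1]=0x2f  [2]=0xdf  [3]=0xf4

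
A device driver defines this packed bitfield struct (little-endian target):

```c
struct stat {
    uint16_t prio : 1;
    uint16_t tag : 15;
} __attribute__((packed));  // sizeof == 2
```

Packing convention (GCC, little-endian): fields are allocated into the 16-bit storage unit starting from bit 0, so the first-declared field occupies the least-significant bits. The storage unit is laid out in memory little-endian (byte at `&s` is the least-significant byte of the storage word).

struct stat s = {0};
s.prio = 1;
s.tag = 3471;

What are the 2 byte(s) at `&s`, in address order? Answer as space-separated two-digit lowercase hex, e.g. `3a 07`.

1f 1b

prio:1 = 1 → 0x1 << 0 → word 0x0001
tag:15 = 3471 → 0xd8f << 1 → word 0x1b1f
word = 0x1b1f → little-endian bytes:
  [0]=0x1f  [1]=0x1b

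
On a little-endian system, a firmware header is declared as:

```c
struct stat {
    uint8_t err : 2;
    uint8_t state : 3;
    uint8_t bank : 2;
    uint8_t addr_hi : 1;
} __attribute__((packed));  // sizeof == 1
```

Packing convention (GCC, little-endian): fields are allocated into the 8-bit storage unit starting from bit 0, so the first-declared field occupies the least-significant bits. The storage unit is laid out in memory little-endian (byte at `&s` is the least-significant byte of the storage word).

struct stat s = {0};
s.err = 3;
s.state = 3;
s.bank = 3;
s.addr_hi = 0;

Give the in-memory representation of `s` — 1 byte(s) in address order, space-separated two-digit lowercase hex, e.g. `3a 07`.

6f

err (2b) val=3 bits=0x3 at bit 0: 0x03
state (3b) val=3 bits=0x3 at bit 2: 0x0f
bank (2b) val=3 bits=0x3 at bit 5: 0x6f
addr_hi (1b) val=0 bits=0x0 at bit 7: 0x6f
word = 0x6f → little-endian bytes:
  [0]=0x6f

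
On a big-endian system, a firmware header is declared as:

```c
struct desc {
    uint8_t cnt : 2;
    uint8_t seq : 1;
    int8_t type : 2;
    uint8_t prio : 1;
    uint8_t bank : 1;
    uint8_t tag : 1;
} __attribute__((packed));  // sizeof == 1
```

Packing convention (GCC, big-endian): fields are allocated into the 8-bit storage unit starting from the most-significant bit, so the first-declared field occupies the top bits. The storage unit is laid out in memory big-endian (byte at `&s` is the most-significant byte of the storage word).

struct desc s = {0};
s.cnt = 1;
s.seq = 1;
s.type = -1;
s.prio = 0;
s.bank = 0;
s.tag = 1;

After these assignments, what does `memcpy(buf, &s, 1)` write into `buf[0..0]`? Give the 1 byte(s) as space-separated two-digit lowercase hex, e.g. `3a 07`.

cnt (2b) val=1 bits=0x1 at bit 6: 0x40
seq (1b) val=1 bits=0x1 at bit 5: 0x60
type (2b) val=-1 bits=0x3 at bit 3: 0x78
prio (1b) val=0 bits=0x0 at bit 2: 0x78
bank (1b) val=0 bits=0x0 at bit 1: 0x78
tag (1b) val=1 bits=0x1 at bit 0: 0x79
word = 0x79 → big-endian bytes:
  [0]=0x79

79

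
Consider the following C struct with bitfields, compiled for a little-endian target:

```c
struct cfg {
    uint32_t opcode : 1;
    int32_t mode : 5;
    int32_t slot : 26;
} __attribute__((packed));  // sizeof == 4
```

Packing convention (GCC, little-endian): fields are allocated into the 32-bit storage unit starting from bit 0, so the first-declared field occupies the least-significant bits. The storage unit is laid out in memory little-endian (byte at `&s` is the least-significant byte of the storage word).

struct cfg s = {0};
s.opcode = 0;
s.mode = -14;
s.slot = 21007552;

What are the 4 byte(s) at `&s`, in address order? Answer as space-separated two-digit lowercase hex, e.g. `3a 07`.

24 30 23 50

opcode:1 = 0 → 0x0 << 0 → word 0x00000000
mode:5 = -14 → 0x12 << 1 → word 0x00000024
slot:26 = 21007552 → 0x1408cc0 << 6 → word 0x50233024
word = 0x50233024 → little-endian bytes:
  [0]=0x24  [1]=0x30  [2]=0x23  [3]=0x50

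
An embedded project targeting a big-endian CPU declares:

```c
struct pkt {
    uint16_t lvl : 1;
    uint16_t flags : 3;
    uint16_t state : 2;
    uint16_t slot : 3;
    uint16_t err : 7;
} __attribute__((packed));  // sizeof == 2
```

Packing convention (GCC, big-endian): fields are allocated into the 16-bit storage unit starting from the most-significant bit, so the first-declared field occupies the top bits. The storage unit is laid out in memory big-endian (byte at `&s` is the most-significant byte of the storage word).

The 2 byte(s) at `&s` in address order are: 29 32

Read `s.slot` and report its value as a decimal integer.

[0]=0x29 [1]=0x32 (big-endian) → word 0x2932
lvl [15+:1] = (word>>15) & 0x1 = 0
flags [12+:3] = (word>>12) & 0x7 = 2
state [10+:2] = (word>>10) & 0x3 = 2
slot [7+:3] = (word>>7) & 0x7 = 2  ←
err [0+:7] = (word>>0) & 0x7f = 50

2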